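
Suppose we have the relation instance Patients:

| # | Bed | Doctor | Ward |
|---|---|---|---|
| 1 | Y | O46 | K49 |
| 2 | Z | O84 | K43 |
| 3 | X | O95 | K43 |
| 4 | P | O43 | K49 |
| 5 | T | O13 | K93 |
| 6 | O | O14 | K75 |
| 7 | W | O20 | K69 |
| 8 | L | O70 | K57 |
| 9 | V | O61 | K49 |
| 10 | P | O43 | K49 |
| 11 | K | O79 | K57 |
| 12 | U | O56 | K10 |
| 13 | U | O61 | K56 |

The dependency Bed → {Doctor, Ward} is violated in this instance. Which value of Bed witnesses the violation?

Bed=Y: row 1 → {Doctor,Ward} = (O46, K49) ✓
Bed=Z: row 2 → {Doctor,Ward} = (O84, K43) ✓
Bed=X: row 3 → {Doctor,Ward} = (O95, K43) ✓
Bed=P: rows 4, 10 → {Doctor,Ward} = (O43, K49), (O43, K49) ✓
Bed=T: row 5 → {Doctor,Ward} = (O13, K93) ✓
Bed=O: row 6 → {Doctor,Ward} = (O14, K75) ✓
Bed=W: row 7 → {Doctor,Ward} = (O20, K69) ✓
Bed=L: row 8 → {Doctor,Ward} = (O70, K57) ✓
Bed=V: row 9 → {Doctor,Ward} = (O61, K49) ✓
Bed=K: row 11 → {Doctor,Ward} = (O79, K57) ✓
Bed=U: rows 12, 13 → {Doctor,Ward} takes values {(O56, K10), (O61, K56)} — violation
The only Bed value with inconsistent RHS is Bed=U.

U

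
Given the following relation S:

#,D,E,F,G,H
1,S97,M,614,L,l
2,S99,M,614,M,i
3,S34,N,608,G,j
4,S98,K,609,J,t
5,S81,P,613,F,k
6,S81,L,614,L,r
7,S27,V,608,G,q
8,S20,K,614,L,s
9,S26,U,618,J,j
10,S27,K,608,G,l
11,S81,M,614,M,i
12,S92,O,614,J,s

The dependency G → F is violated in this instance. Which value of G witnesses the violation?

J

G=L: rows 1, 6, 8 → F = 614, 614, 614 ✓
G=M: rows 2, 11 → F = 614, 614 ✓
G=G: rows 3, 7, 10 → F = 608, 608, 608 ✓
G=J: rows 4, 9, 12 → F takes values {609, 618, 614} — violation
G=F: row 5 → F = 613 ✓
The only G value with inconsistent F is G=J.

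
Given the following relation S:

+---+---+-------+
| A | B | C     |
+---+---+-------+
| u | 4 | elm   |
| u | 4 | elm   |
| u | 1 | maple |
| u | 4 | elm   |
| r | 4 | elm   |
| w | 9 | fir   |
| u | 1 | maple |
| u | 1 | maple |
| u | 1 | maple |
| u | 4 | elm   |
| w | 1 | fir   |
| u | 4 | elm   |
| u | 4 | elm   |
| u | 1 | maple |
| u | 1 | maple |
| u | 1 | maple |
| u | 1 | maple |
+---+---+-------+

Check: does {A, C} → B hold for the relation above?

No

(A=u, C=elm): 6 rows → B = 4, 4, 4, 4, 4, 4 ✓
(A=u, C=maple): 8 rows → B = 1, 1, 1, 1, 1, 1, 1, 1 ✓
(A=r, C=elm): 1 row → B = 4 ✓
(A=w, C=fir): 2 rows → B takes values {9, 1} — violation
Two rows agree on {A, C} but differ on B, so {A, C} → B does not hold.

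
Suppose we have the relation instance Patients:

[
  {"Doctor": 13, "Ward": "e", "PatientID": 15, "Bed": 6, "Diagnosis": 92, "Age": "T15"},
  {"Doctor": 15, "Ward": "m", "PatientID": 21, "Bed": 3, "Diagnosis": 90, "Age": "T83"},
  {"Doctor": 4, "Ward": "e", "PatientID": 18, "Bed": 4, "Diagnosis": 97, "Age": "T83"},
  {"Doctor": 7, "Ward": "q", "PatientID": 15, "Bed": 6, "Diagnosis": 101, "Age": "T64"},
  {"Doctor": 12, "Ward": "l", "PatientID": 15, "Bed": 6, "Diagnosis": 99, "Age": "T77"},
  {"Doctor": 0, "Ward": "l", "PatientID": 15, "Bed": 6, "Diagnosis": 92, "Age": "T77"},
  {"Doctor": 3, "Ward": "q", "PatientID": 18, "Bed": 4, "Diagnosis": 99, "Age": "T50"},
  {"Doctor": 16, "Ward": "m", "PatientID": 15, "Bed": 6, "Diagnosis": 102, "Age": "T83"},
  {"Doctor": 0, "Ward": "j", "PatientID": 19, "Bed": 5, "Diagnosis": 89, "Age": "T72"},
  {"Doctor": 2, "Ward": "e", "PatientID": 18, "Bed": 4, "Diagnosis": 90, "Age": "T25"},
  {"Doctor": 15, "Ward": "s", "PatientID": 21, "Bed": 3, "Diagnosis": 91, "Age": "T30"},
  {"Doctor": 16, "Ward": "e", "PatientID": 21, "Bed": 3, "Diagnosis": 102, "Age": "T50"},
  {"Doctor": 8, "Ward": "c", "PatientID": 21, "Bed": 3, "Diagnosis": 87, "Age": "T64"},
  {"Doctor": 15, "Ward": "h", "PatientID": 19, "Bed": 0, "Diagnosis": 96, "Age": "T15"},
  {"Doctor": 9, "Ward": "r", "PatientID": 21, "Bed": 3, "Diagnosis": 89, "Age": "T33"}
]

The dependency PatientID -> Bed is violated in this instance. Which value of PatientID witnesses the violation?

PatientID=15: 5 rows → Bed = 6, 6, 6, 6, 6 ✓
PatientID=21: 5 rows → Bed = 3, 3, 3, 3, 3 ✓
PatientID=18: 3 rows → Bed = 4, 4, 4 ✓
PatientID=19: 2 rows → Bed takes values {5, 0} — violation
The only PatientID value with inconsistent Bed is PatientID=19.

19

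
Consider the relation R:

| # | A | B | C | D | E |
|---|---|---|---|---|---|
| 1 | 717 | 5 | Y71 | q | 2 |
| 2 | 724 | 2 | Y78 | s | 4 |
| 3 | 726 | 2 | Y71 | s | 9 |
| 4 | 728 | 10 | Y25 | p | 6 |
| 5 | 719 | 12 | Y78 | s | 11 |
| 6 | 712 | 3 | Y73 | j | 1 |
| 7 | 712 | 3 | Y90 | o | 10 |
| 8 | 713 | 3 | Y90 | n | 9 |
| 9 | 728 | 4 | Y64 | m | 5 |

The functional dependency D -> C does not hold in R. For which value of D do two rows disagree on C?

s

D=q: row 1 → C = Y71 ✓
D=s: rows 2, 3, 5 → C takes values {Y78, Y71} — violation
D=p: row 4 → C = Y25 ✓
D=j: row 6 → C = Y73 ✓
D=o: row 7 → C = Y90 ✓
D=n: row 8 → C = Y90 ✓
D=m: row 9 → C = Y64 ✓
The only D value with inconsistent C is D=s.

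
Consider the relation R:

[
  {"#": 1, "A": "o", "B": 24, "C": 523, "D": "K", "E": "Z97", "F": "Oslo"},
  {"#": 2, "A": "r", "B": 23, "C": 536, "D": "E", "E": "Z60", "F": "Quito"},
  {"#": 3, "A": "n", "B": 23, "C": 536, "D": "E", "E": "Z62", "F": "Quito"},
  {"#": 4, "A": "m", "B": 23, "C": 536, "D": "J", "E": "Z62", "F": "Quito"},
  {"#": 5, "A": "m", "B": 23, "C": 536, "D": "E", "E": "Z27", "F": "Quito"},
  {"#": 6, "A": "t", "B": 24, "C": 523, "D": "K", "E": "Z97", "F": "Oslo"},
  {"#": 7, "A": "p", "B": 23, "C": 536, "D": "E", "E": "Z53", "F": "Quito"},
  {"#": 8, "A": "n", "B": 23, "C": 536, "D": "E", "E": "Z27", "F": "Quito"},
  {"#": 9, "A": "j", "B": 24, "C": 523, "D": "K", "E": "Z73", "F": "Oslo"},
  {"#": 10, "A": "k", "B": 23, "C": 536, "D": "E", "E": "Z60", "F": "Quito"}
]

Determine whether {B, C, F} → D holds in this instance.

(B=24, C=523, F=Oslo): rows 1, 6, 9 → D = K, K, K ✓
(B=23, C=536, F=Quito): rows 2, 3, 4, 5, 7, 8, 10 → D takes values {E, J} — violation
Two rows agree on {B, C, F} but differ on D, so {B, C, F} → D does not hold.

No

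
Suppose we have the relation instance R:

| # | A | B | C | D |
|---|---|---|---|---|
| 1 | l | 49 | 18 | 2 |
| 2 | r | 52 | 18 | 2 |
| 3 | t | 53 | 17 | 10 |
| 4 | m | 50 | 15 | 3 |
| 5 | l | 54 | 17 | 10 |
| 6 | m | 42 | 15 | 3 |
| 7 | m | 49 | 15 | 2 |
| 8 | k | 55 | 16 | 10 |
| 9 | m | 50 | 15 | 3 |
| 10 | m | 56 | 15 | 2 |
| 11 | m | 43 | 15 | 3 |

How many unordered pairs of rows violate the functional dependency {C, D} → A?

(C=18, D=2): violating pairs (1,2) — 1 pair.
(C=17, D=10): violating pairs (3,5) — 1 pair.
(C=15, D=3): all 4 rows agree on A — 0 pairs.
(C=15, D=2): all 2 rows agree on A — 0 pairs.

2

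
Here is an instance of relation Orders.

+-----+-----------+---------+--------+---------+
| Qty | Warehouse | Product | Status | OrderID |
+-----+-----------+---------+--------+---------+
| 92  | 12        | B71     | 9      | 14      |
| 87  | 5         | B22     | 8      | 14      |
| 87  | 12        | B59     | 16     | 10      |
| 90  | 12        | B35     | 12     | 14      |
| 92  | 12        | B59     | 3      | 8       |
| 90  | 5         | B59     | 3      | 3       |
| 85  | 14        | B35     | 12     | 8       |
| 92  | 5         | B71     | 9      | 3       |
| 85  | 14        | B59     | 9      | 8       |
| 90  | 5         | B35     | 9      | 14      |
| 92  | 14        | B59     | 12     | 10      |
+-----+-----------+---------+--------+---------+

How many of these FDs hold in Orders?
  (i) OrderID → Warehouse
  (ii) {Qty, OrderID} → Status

0

(i) OrderID → Warehouse: OrderID=14: 4 rows → Warehouse takes values {12, 5} — violation; OrderID=10: 2 rows → Warehouse takes values {12, 14} — violation; OrderID=8: 3 rows → Warehouse takes values {12, 14} — violation — fails.
(ii) {Qty, OrderID} → Status: (Qty=90, OrderID=14): 2 rows → Status takes values {12, 9} — violation; (Qty=85, OrderID=8): 2 rows → Status takes values {12, 9} — violation — fails.
None of the 2 dependencies hold.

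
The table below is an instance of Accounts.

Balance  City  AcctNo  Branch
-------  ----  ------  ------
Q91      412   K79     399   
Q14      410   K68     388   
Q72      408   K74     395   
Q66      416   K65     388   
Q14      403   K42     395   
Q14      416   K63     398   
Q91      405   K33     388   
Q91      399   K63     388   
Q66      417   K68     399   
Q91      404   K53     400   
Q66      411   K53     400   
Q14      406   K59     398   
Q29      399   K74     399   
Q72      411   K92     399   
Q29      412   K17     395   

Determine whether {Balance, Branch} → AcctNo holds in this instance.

No

(Balance=Q91, Branch=399): 1 row → AcctNo = K79 ✓
(Balance=Q14, Branch=388): 1 row → AcctNo = K68 ✓
(Balance=Q72, Branch=395): 1 row → AcctNo = K74 ✓
(Balance=Q66, Branch=388): 1 row → AcctNo = K65 ✓
(Balance=Q14, Branch=395): 1 row → AcctNo = K42 ✓
(Balance=Q14, Branch=398): 2 rows → AcctNo takes values {K63, K59} — violation
(Balance=Q91, Branch=388): 2 rows → AcctNo takes values {K33, K63} — violation
(Balance=Q66, Branch=399): 1 row → AcctNo = K68 ✓
(Balance=Q91, Branch=400): 1 row → AcctNo = K53 ✓
(Balance=Q66, Branch=400): 1 row → AcctNo = K53 ✓
(Balance=Q29, Branch=399): 1 row → AcctNo = K74 ✓
(Balance=Q72, Branch=399): 1 row → AcctNo = K92 ✓
(Balance=Q29, Branch=395): 1 row → AcctNo = K17 ✓
Two rows agree on {Balance, Branch} but differ on AcctNo, so {Balance, Branch} → AcctNo does not hold.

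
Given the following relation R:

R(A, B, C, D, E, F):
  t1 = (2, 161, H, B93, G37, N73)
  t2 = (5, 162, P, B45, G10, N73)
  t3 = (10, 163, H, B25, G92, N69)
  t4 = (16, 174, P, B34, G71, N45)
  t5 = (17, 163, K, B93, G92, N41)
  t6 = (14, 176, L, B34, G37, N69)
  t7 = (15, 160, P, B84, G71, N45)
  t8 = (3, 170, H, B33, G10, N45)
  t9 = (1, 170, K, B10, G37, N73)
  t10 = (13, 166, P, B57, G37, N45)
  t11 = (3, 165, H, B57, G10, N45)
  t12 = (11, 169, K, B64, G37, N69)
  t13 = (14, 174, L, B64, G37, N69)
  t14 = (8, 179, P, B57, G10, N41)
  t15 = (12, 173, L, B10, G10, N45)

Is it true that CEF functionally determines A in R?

No

(C=H, E=G37, F=N73): row 1 → A = 2 ✓
(C=P, E=G10, F=N73): row 2 → A = 5 ✓
(C=H, E=G92, F=N69): row 3 → A = 10 ✓
(C=P, E=G71, F=N45): rows 4, 7 → A takes values {16, 15} — violation
(C=K, E=G92, F=N41): row 5 → A = 17 ✓
(C=L, E=G37, F=N69): rows 6, 13 → A = 14, 14 ✓
(C=H, E=G10, F=N45): rows 8, 11 → A = 3, 3 ✓
(C=K, E=G37, F=N73): row 9 → A = 1 ✓
(C=P, E=G37, F=N45): row 10 → A = 13 ✓
(C=K, E=G37, F=N69): row 12 → A = 11 ✓
(C=P, E=G10, F=N41): row 14 → A = 8 ✓
(C=L, E=G10, F=N45): row 15 → A = 12 ✓
Two rows agree on CEF but differ on A, so CEF → A does not hold.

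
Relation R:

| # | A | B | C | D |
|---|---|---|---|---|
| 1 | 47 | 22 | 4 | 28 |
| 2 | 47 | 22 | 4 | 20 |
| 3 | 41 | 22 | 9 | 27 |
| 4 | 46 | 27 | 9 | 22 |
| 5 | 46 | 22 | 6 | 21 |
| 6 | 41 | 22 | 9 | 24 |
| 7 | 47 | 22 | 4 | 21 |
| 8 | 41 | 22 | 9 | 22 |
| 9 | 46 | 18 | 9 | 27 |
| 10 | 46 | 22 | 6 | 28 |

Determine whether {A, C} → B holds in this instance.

(A=47, C=4): rows 1, 2, 7 → B = 22, 22, 22 ✓
(A=41, C=9): rows 3, 6, 8 → B = 22, 22, 22 ✓
(A=46, C=9): rows 4, 9 → B takes values {27, 18} — violation
(A=46, C=6): rows 5, 10 → B = 22, 22 ✓
Two rows agree on {A, C} but differ on B, so {A, C} → B does not hold.

No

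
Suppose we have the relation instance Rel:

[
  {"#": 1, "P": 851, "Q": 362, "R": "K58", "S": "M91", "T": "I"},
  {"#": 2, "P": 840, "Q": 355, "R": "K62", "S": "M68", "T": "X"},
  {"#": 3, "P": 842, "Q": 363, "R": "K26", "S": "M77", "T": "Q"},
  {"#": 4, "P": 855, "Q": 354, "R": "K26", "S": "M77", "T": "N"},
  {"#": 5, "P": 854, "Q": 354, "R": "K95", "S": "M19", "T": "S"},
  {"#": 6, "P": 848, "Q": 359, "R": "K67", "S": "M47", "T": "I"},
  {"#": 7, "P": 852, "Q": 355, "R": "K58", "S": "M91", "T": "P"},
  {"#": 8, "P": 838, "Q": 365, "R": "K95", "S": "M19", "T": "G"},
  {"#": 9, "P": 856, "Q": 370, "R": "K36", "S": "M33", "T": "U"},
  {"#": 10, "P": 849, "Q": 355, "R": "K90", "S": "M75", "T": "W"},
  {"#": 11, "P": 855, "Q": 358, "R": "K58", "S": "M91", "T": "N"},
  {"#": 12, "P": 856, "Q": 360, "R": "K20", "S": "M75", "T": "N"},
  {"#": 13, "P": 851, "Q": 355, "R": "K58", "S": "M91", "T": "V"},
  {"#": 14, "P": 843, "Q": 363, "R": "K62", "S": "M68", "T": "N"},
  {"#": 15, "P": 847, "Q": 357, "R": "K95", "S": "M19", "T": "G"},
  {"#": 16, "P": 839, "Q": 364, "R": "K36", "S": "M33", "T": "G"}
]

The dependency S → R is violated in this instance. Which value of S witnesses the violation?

M75

S=M91: rows 1, 7, 11, 13 → R = K58, K58, K58, K58 ✓
S=M68: rows 2, 14 → R = K62, K62 ✓
S=M77: rows 3, 4 → R = K26, K26 ✓
S=M19: rows 5, 8, 15 → R = K95, K95, K95 ✓
S=M47: row 6 → R = K67 ✓
S=M33: rows 9, 16 → R = K36, K36 ✓
S=M75: rows 10, 12 → R takes values {K90, K20} — violation
The only S value with inconsistent R is S=M75.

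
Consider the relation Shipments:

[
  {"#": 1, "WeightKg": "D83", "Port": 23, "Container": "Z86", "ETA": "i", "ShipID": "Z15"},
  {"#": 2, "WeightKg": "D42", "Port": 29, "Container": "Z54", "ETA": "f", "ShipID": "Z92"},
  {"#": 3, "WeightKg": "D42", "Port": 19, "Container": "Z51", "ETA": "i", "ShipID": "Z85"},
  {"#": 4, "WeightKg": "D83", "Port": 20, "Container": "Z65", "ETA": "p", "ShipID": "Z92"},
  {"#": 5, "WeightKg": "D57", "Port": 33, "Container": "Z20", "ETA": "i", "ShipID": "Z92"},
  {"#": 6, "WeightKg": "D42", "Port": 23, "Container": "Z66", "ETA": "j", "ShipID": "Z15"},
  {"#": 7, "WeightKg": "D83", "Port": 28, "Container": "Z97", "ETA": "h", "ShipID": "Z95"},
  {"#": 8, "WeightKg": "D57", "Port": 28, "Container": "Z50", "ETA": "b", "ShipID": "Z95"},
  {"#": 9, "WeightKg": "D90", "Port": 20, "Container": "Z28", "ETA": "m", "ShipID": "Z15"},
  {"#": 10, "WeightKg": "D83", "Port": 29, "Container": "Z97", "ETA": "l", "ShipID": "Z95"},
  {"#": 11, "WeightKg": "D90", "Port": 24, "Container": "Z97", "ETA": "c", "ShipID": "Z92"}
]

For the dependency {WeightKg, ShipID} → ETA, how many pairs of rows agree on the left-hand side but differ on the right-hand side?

1

(WeightKg=D83, ShipID=Z95): violating pairs (7,10) — 1 pair.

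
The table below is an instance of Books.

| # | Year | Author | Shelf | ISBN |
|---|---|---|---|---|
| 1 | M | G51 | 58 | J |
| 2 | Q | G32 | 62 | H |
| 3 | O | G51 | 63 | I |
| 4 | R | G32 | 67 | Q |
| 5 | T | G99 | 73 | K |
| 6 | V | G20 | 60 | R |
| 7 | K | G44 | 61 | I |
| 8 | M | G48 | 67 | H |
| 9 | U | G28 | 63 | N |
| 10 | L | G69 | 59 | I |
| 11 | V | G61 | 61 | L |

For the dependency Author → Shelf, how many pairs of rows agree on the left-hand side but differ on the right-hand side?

2

Author=G51: violating pairs (1,3) — 1 pair.
Author=G32: violating pairs (2,4) — 1 pair.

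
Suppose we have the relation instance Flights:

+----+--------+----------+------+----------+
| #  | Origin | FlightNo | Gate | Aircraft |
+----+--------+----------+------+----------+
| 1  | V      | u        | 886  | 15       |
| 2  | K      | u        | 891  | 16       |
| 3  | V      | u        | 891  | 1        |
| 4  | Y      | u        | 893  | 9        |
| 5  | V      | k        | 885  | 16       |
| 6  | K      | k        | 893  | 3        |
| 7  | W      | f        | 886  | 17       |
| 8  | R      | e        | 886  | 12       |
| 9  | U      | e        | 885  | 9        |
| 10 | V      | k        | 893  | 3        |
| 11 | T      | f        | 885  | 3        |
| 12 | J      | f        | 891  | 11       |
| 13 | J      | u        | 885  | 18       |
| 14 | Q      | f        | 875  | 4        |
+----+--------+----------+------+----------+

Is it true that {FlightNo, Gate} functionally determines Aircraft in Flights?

No

(FlightNo=u, Gate=886): row 1 → Aircraft = 15 ✓
(FlightNo=u, Gate=891): rows 2, 3 → Aircraft takes values {16, 1} — violation
(FlightNo=u, Gate=893): row 4 → Aircraft = 9 ✓
(FlightNo=k, Gate=885): row 5 → Aircraft = 16 ✓
(FlightNo=k, Gate=893): rows 6, 10 → Aircraft = 3, 3 ✓
(FlightNo=f, Gate=886): row 7 → Aircraft = 17 ✓
(FlightNo=e, Gate=886): row 8 → Aircraft = 12 ✓
(FlightNo=e, Gate=885): row 9 → Aircraft = 9 ✓
(FlightNo=f, Gate=885): row 11 → Aircraft = 3 ✓
(FlightNo=f, Gate=891): row 12 → Aircraft = 11 ✓
(FlightNo=u, Gate=885): row 13 → Aircraft = 18 ✓
(FlightNo=f, Gate=875): row 14 → Aircraft = 4 ✓
Two rows agree on {FlightNo, Gate} but differ on Aircraft, so {FlightNo, Gate} -> Aircraft does not hold.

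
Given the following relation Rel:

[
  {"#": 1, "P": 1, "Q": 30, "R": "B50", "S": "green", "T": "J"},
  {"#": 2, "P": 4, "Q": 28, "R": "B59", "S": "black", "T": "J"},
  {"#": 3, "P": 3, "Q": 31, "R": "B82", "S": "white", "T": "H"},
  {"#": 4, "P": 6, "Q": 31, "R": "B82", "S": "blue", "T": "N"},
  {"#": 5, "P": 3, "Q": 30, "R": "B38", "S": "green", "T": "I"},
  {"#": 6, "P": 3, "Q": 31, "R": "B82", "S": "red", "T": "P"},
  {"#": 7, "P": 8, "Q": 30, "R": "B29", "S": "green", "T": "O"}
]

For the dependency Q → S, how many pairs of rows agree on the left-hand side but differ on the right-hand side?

3

Q=30: all 3 rows agree on S — 0 pairs.
Q=31: violating pairs (3,4), (3,6), (4,6) — 3 pairs.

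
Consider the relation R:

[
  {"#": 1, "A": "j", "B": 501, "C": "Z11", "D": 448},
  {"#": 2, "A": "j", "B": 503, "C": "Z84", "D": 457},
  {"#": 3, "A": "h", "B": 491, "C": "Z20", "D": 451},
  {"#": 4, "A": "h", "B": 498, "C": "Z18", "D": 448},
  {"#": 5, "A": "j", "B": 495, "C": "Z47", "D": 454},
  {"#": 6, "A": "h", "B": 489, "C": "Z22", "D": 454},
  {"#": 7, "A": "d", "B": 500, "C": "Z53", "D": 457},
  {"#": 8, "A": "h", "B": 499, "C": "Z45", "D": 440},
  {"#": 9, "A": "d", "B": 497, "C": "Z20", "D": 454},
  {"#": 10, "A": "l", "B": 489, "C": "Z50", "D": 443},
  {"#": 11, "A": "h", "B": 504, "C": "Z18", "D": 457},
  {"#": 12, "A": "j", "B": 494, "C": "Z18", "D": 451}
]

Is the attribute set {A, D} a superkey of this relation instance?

Yes

All 12 rows have distinct {A, D} values, so {A, D} → (all attributes) holds and {A, D} is a superkey.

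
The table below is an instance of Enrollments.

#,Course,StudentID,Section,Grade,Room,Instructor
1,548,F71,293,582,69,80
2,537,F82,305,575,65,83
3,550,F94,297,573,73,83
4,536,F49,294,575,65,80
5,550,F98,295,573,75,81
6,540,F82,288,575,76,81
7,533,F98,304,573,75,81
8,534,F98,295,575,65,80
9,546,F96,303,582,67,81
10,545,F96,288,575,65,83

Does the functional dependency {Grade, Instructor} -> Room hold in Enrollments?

Yes

(Grade=582, Instructor=80): row 1 → Room = 69 ✓
(Grade=575, Instructor=83): rows 2, 10 → Room = 65, 65 ✓
(Grade=573, Instructor=83): row 3 → Room = 73 ✓
(Grade=575, Instructor=80): rows 4, 8 → Room = 65, 65 ✓
(Grade=573, Instructor=81): rows 5, 7 → Room = 75, 75 ✓
(Grade=575, Instructor=81): row 6 → Room = 76 ✓
(Grade=582, Instructor=81): row 9 → Room = 67 ✓
Every {Grade, Instructor} value is associated with a single Room value, so {Grade, Instructor} -> Room holds.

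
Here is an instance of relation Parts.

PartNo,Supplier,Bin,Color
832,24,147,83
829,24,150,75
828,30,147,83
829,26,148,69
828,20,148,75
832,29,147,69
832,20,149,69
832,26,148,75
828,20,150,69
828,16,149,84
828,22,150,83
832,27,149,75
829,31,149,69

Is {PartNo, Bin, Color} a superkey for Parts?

Yes

All 13 rows have distinct {PartNo, Bin, Color} values, so {PartNo, Bin, Color} → (all attributes) holds and {PartNo, Bin, Color} is a superkey.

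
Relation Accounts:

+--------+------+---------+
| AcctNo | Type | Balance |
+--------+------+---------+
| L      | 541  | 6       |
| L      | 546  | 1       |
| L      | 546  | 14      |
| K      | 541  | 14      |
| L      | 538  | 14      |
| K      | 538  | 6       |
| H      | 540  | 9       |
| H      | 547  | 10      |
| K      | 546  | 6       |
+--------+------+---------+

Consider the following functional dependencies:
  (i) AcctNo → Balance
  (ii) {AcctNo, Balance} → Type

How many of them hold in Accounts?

(i) AcctNo → Balance: AcctNo=L: 4 rows → Balance takes values {6, 1, 14} — violation; AcctNo=K: 3 rows → Balance takes values {14, 6} — violation; AcctNo=H: 2 rows → Balance takes values {9, 10} — violation — fails.
(ii) {AcctNo, Balance} → Type: (AcctNo=L, Balance=14): 2 rows → Type takes values {546, 538} — violation; (AcctNo=K, Balance=6): 2 rows → Type takes values {538, 546} — violation — fails.
None of the 2 dependencies hold.

0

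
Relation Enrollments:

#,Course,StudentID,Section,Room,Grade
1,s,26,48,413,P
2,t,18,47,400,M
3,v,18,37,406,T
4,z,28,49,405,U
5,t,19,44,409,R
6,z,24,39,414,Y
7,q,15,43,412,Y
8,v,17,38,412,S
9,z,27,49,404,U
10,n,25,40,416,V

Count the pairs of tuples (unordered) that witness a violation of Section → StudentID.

Section=49: violating pairs (4,9) — 1 pair.

1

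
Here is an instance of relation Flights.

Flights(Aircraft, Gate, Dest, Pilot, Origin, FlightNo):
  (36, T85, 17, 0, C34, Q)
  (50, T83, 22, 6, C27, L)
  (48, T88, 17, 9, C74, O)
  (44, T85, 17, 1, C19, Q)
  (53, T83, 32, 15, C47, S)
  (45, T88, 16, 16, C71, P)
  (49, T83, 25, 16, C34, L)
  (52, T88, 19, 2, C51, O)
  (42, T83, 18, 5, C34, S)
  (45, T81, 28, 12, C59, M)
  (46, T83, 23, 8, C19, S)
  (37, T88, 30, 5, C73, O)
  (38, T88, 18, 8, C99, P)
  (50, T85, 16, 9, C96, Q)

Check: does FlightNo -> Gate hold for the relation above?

FlightNo=Q: 3 rows → Gate = T85, T85, T85 ✓
FlightNo=L: 2 rows → Gate = T83, T83 ✓
FlightNo=O: 3 rows → Gate = T88, T88, T88 ✓
FlightNo=S: 3 rows → Gate = T83, T83, T83 ✓
FlightNo=P: 2 rows → Gate = T88, T88 ✓
FlightNo=M: 1 row → Gate = T81 ✓
Every FlightNo value is associated with a single Gate value, so FlightNo -> Gate holds.

Yes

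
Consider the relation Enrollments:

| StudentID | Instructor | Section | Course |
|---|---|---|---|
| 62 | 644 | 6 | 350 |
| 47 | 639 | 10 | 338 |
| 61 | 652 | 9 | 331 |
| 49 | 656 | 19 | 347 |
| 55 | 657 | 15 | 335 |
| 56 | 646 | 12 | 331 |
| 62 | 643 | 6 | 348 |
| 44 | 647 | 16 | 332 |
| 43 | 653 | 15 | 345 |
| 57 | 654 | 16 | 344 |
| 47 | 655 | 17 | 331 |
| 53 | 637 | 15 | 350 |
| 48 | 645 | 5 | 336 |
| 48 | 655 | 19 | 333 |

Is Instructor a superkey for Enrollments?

No

Two distinct rows share Instructor=655, so Instructor does not determine every attribute — not a superkey.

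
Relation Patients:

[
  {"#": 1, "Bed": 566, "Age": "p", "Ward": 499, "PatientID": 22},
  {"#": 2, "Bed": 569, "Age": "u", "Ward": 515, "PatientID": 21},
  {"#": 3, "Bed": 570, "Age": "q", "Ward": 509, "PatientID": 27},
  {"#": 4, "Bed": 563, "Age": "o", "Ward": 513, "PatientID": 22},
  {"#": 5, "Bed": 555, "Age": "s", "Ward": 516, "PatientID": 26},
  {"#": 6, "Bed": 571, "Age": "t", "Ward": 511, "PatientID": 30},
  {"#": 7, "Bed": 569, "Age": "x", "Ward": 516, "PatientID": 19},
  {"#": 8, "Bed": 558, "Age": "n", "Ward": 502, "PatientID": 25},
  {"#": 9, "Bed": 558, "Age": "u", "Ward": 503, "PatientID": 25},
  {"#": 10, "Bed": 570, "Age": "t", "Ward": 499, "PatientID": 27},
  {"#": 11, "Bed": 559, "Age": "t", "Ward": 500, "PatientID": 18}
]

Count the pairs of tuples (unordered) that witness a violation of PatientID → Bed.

1

PatientID=22: violating pairs (1,4) — 1 pair.
PatientID=27: all 2 rows agree on Bed — 0 pairs.
PatientID=25: all 2 rows agree on Bed — 0 pairs.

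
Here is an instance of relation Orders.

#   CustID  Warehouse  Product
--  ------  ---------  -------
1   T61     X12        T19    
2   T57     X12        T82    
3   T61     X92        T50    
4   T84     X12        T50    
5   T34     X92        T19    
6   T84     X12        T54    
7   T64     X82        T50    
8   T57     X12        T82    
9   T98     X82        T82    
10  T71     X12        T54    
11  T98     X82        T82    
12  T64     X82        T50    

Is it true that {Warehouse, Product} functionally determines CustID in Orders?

(Warehouse=X12, Product=T19): row 1 → CustID = T61 ✓
(Warehouse=X12, Product=T82): rows 2, 8 → CustID = T57, T57 ✓
(Warehouse=X92, Product=T50): row 3 → CustID = T61 ✓
(Warehouse=X12, Product=T50): row 4 → CustID = T84 ✓
(Warehouse=X92, Product=T19): row 5 → CustID = T34 ✓
(Warehouse=X12, Product=T54): rows 6, 10 → CustID takes values {T84, T71} — violation
(Warehouse=X82, Product=T50): rows 7, 12 → CustID = T64, T64 ✓
(Warehouse=X82, Product=T82): rows 9, 11 → CustID = T98, T98 ✓
Two rows agree on {Warehouse, Product} but differ on CustID, so {Warehouse, Product} → CustID does not hold.

No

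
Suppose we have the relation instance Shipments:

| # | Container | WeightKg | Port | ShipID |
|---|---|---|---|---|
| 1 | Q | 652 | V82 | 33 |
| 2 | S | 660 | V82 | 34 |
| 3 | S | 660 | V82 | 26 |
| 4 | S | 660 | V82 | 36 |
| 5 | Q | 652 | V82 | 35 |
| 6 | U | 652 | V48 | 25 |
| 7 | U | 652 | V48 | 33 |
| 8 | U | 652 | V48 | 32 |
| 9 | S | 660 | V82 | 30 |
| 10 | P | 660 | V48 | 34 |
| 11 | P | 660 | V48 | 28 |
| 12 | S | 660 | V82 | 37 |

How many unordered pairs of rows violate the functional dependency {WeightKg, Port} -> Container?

0

(WeightKg=652, Port=V82): all 2 rows agree on Container — 0 pairs.
(WeightKg=660, Port=V82): all 5 rows agree on Container — 0 pairs.
(WeightKg=652, Port=V48): all 3 rows agree on Container — 0 pairs.
(WeightKg=660, Port=V48): all 2 rows agree on Container — 0 pairs.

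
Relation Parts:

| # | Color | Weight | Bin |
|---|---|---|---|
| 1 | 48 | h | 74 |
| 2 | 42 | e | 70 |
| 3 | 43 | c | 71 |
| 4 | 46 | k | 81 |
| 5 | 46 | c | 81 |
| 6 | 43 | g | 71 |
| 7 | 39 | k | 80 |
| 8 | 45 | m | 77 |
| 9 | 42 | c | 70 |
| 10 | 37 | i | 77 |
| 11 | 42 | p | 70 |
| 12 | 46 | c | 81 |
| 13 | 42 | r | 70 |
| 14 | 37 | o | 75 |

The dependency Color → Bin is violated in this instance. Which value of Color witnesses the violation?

Color=48: row 1 → Bin = 74 ✓
Color=42: rows 2, 9, 11, 13 → Bin = 70, 70, 70, 70 ✓
Color=43: rows 3, 6 → Bin = 71, 71 ✓
Color=46: rows 4, 5, 12 → Bin = 81, 81, 81 ✓
Color=39: row 7 → Bin = 80 ✓
Color=45: row 8 → Bin = 77 ✓
Color=37: rows 10, 14 → Bin takes values {77, 75} — violation
The only Color value with inconsistent Bin is Color=37.

37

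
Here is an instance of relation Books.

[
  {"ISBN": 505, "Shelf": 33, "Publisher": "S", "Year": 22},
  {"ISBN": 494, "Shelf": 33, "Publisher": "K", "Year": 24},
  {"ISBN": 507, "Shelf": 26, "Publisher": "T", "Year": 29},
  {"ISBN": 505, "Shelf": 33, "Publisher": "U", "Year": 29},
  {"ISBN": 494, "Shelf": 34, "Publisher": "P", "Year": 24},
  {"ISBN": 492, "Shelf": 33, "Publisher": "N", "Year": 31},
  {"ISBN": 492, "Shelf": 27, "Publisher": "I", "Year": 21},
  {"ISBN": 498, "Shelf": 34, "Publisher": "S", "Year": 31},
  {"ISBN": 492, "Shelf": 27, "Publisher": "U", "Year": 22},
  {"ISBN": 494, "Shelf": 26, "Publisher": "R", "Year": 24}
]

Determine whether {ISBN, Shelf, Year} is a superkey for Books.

Yes

All 10 rows have distinct {ISBN, Shelf, Year} values, so {ISBN, Shelf, Year} → (all attributes) holds and {ISBN, Shelf, Year} is a superkey.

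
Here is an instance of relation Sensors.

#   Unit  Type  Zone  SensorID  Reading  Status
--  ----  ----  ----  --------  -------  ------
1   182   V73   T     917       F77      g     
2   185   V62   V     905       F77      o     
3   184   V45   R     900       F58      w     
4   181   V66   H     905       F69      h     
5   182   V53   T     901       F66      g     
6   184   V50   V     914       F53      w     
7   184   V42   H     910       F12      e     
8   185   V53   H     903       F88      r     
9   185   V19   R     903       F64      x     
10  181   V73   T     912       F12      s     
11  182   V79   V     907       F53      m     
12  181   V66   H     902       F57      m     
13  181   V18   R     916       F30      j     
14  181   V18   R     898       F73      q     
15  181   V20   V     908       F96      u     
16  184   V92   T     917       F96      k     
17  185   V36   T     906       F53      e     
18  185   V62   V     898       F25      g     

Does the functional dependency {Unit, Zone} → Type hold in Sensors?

No

(Unit=182, Zone=T): rows 1, 5 → Type takes values {V73, V53} — violation
(Unit=185, Zone=V): rows 2, 18 → Type = V62, V62 ✓
(Unit=184, Zone=R): row 3 → Type = V45 ✓
(Unit=181, Zone=H): rows 4, 12 → Type = V66, V66 ✓
(Unit=184, Zone=V): row 6 → Type = V50 ✓
(Unit=184, Zone=H): row 7 → Type = V42 ✓
(Unit=185, Zone=H): row 8 → Type = V53 ✓
(Unit=185, Zone=R): row 9 → Type = V19 ✓
(Unit=181, Zone=T): row 10 → Type = V73 ✓
(Unit=182, Zone=V): row 11 → Type = V79 ✓
(Unit=181, Zone=R): rows 13, 14 → Type = V18, V18 ✓
(Unit=181, Zone=V): row 15 → Type = V20 ✓
(Unit=184, Zone=T): row 16 → Type = V92 ✓
(Unit=185, Zone=T): row 17 → Type = V36 ✓
Two rows agree on {Unit, Zone} but differ on Type, so {Unit, Zone} → Type does not hold.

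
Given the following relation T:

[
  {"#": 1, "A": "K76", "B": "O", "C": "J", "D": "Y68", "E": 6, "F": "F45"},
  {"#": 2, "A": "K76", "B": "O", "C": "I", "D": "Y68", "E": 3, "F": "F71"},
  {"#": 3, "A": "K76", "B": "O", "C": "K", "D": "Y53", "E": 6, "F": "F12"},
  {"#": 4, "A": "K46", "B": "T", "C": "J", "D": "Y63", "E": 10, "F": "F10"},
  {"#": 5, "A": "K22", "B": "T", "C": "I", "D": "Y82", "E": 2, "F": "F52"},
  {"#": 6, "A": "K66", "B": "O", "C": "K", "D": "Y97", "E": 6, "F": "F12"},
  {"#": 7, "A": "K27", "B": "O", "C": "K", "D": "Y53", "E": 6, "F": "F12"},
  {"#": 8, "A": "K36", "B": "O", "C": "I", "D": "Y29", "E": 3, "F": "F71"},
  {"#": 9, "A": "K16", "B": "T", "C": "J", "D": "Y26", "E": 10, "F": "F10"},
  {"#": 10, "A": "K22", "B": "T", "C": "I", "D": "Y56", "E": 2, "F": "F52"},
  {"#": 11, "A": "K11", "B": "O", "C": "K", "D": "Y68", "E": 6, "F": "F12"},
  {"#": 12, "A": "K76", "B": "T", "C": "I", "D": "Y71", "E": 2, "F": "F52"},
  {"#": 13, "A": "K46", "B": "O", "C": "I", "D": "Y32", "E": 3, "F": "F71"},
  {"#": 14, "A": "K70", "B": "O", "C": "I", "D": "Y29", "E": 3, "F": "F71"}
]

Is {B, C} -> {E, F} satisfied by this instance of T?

Yes

(B=O, C=J): row 1 → {E,F} = (6, F45) ✓
(B=O, C=I): rows 2, 8, 13, 14 → {E,F} = (3, F71), (3, F71), (3, F71), (3, F71) ✓
(B=O, C=K): rows 3, 6, 7, 11 → {E,F} = (6, F12), (6, F12), (6, F12), (6, F12) ✓
(B=T, C=J): rows 4, 9 → {E,F} = (10, F10), (10, F10) ✓
(B=T, C=I): rows 5, 10, 12 → {E,F} = (2, F52), (2, F52), (2, F52) ✓
Every {B, C} value is associated with a single {E, F} value, so {B, C} -> {E, F} holds.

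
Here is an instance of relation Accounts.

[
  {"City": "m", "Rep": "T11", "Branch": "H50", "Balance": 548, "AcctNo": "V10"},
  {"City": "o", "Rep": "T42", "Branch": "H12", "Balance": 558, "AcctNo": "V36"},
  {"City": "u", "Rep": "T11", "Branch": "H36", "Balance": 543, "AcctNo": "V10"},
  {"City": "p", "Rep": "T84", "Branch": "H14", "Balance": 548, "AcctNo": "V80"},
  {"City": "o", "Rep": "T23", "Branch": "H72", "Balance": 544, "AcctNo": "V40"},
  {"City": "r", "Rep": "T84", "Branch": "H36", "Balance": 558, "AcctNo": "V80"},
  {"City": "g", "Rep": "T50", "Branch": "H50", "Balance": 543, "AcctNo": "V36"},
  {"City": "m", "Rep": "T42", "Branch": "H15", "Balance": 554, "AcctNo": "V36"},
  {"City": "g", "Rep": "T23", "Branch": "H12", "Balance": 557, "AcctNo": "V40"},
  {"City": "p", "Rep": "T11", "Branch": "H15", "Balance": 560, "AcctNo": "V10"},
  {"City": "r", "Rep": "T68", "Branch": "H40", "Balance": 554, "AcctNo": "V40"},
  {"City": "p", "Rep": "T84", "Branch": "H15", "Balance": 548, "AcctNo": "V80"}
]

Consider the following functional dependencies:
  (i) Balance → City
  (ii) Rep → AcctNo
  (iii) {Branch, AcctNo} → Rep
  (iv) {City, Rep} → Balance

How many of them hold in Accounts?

3

(i) Balance → City: Balance=548: 3 rows → City takes values {m, p} — violation; Balance=558: 2 rows → City takes values {o, r} — violation; Balance=543: 2 rows → City takes values {u, g} — violation; Balance=554: 2 rows → City takes values {m, r} — violation — fails.
(ii) Rep → AcctNo: every LHS value maps to a single RHS value — holds.
(iii) {Branch, AcctNo} → Rep: every LHS value maps to a single RHS value — holds.
(iv) {City, Rep} → Balance: every LHS value maps to a single RHS value — holds.
3 of the 4 dependencies hold.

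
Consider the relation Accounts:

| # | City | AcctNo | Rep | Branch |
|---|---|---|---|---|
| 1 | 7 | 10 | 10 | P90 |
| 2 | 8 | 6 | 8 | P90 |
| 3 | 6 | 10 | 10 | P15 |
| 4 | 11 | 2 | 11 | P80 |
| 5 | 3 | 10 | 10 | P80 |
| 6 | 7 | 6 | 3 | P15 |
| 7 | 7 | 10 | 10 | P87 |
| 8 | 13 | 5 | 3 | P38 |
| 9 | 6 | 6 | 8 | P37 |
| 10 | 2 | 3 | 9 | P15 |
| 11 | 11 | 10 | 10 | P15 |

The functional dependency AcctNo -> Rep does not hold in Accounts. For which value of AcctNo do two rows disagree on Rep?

6

AcctNo=10: rows 1, 3, 5, 7, 11 → Rep = 10, 10, 10, 10, 10 ✓
AcctNo=6: rows 2, 6, 9 → Rep takes values {8, 3} — violation
AcctNo=2: row 4 → Rep = 11 ✓
AcctNo=5: row 8 → Rep = 3 ✓
AcctNo=3: row 10 → Rep = 9 ✓
The only AcctNo value with inconsistent Rep is AcctNo=6.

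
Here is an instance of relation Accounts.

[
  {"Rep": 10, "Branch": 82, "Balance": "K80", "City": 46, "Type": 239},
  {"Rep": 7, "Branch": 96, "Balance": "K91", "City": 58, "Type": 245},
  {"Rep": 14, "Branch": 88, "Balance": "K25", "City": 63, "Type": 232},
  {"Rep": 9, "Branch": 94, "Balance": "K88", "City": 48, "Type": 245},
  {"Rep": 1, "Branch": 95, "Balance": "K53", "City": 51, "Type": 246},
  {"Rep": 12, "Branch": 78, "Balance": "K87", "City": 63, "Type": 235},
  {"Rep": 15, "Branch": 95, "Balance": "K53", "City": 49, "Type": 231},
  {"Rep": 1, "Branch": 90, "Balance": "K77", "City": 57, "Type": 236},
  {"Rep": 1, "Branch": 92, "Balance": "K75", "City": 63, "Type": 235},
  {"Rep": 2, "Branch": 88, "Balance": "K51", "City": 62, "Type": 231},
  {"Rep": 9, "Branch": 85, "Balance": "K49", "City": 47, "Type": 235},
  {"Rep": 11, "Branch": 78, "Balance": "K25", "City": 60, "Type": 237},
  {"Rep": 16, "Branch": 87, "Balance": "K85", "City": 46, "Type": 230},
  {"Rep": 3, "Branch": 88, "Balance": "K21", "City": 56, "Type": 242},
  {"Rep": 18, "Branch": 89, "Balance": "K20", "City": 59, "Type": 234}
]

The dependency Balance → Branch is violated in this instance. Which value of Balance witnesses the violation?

K25

Balance=K80: 1 row → Branch = 82 ✓
Balance=K91: 1 row → Branch = 96 ✓
Balance=K25: 2 rows → Branch takes values {88, 78} — violation
Balance=K88: 1 row → Branch = 94 ✓
Balance=K53: 2 rows → Branch = 95, 95 ✓
Balance=K87: 1 row → Branch = 78 ✓
Balance=K77: 1 row → Branch = 90 ✓
Balance=K75: 1 row → Branch = 92 ✓
Balance=K51: 1 row → Branch = 88 ✓
Balance=K49: 1 row → Branch = 85 ✓
Balance=K85: 1 row → Branch = 87 ✓
Balance=K21: 1 row → Branch = 88 ✓
Balance=K20: 1 row → Branch = 89 ✓
The only Balance value with inconsistent Branch is Balance=K25.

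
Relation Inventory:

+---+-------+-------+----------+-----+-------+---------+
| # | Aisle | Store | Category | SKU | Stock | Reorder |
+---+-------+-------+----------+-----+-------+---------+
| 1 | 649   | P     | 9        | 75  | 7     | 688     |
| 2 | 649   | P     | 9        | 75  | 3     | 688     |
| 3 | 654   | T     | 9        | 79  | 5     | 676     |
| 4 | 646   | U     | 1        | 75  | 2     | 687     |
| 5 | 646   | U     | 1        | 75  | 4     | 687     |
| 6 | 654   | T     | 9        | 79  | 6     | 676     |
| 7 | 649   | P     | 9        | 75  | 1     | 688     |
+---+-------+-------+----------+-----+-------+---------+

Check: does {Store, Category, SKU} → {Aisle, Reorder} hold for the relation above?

(Store=P, Category=9, SKU=75): rows 1, 2, 7 → {Aisle,Reorder} = (649, 688), (649, 688), (649, 688) ✓
(Store=T, Category=9, SKU=79): rows 3, 6 → {Aisle,Reorder} = (654, 676), (654, 676) ✓
(Store=U, Category=1, SKU=75): rows 4, 5 → {Aisle,Reorder} = (646, 687), (646, 687) ✓
Every {Store, Category, SKU} value is associated with a single {Aisle, Reorder} value, so {Store, Category, SKU} → {Aisle, Reorder} holds.

Yes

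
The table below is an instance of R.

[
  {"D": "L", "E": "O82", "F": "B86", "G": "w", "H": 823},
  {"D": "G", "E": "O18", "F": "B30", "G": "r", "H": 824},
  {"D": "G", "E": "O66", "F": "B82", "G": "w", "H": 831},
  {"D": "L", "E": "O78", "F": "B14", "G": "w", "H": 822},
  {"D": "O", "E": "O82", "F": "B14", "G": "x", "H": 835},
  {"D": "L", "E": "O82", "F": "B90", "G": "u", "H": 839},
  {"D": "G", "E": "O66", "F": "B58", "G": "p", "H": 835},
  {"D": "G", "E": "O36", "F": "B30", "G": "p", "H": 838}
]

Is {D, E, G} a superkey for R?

Yes

All 8 rows have distinct {D, E, G} values, so {D, E, G} → (all attributes) holds and {D, E, G} is a superkey.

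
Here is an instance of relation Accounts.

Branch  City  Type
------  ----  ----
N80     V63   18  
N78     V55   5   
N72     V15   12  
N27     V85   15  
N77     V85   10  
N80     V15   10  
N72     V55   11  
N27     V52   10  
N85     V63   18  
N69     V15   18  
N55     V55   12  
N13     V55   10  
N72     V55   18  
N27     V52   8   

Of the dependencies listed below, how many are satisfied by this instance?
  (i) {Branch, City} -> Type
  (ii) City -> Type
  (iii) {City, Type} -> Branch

0

(i) {Branch, City} -> Type: (Branch=N72, City=V55): 2 rows → Type takes values {11, 18} — violation; (Branch=N27, City=V52): 2 rows → Type takes values {10, 8} — violation — fails.
(ii) City -> Type: City=V55: 5 rows → Type takes values {5, 11, 12, 10, 18} — violation; City=V15: 3 rows → Type takes values {12, 10, 18} — violation; City=V85: 2 rows → Type takes values {15, 10} — violation; City=V52: 2 rows → Type takes values {10, 8} — violation — fails.
(iii) {City, Type} -> Branch: (City=V63, Type=18): 2 rows → Branch takes values {N80, N85} — violation — fails.
None of the 3 dependencies hold.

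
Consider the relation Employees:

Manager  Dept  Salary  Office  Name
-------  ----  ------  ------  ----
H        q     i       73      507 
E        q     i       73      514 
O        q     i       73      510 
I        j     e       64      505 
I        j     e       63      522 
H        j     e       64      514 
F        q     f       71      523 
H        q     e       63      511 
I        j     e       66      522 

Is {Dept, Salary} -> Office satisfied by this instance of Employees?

(Dept=q, Salary=i): 3 rows → Office = 73, 73, 73 ✓
(Dept=j, Salary=e): 4 rows → Office takes values {64, 63, 66} — violation
(Dept=q, Salary=f): 1 row → Office = 71 ✓
(Dept=q, Salary=e): 1 row → Office = 63 ✓
Two rows agree on {Dept, Salary} but differ on Office, so {Dept, Salary} -> Office does not hold.

No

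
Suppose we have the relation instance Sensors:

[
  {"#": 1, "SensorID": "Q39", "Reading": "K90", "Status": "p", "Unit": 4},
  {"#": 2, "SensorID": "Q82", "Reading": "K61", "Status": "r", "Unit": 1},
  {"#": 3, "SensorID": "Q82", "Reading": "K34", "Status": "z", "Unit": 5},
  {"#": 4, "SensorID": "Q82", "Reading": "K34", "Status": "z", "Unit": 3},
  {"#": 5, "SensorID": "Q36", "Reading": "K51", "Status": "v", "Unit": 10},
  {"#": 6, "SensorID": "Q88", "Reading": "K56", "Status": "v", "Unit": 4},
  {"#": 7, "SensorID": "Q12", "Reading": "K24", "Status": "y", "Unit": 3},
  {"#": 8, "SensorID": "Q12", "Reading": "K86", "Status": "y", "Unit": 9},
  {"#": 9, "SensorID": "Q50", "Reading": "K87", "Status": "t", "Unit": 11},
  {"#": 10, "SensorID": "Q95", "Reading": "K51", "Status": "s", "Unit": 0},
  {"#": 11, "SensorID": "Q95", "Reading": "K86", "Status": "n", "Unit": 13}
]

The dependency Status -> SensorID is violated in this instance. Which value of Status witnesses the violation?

v

Status=p: row 1 → SensorID = Q39 ✓
Status=r: row 2 → SensorID = Q82 ✓
Status=z: rows 3, 4 → SensorID = Q82, Q82 ✓
Status=v: rows 5, 6 → SensorID takes values {Q36, Q88} — violation
Status=y: rows 7, 8 → SensorID = Q12, Q12 ✓
Status=t: row 9 → SensorID = Q50 ✓
Status=s: row 10 → SensorID = Q95 ✓
Status=n: row 11 → SensorID = Q95 ✓
The only Status value with inconsistent SensorID is Status=v.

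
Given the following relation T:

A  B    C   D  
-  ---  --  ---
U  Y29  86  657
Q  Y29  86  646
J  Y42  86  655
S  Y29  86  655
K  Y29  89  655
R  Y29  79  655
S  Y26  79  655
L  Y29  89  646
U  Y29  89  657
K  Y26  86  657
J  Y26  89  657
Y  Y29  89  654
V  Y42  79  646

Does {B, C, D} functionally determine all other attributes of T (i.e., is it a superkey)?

Yes

All 13 rows have distinct {B, C, D} values, so {B, C, D} → (all attributes) holds and {B, C, D} is a superkey.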